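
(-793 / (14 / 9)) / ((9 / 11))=-8723/14 = -623.07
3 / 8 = 0.38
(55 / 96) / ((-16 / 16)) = -55/96 = -0.57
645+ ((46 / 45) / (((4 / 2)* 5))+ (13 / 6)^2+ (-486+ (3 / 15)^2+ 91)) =76451/300 = 254.84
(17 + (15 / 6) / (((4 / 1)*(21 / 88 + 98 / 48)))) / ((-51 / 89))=-925511/30702 = -30.14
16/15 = 1.07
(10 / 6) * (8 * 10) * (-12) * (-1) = 1600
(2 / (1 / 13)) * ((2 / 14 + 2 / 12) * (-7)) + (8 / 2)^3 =23/3 = 7.67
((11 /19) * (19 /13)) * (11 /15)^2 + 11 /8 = 42823/23400 = 1.83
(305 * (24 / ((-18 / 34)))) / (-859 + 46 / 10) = 25925/1602 = 16.18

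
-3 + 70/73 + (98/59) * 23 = 155751/4307 = 36.16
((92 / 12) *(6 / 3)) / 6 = 23/9 = 2.56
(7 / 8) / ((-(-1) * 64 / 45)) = 315/512 = 0.62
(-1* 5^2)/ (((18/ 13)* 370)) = -65/1332 = -0.05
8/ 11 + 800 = 8808/11 = 800.73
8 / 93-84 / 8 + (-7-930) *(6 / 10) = -532531/930 = -572.61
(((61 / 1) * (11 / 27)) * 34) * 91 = 76891.63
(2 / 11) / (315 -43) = 1/1496 = 0.00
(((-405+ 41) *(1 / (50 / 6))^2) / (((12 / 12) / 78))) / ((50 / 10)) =-255528/3125 = -81.77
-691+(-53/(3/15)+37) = -919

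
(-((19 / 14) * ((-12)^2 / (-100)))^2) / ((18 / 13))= -84474/30625 = -2.76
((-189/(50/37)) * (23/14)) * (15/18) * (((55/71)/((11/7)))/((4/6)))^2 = -16888095/161312 = -104.69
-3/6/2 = -1/4 = -0.25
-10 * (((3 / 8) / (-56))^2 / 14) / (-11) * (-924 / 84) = -45/1404928 = 0.00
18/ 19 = 0.95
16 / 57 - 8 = -440/57 = -7.72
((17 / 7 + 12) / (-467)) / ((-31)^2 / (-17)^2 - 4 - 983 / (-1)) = -29189/928042948 = 0.00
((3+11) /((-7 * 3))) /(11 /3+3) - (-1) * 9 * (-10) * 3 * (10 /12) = -2251/10 = -225.10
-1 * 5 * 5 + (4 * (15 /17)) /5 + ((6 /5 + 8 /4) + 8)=-1113/85 = -13.09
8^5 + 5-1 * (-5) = 32778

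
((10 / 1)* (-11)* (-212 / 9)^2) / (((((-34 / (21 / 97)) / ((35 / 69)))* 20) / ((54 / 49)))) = 1235960/113781 = 10.86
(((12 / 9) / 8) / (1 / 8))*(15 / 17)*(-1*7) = -140/17 = -8.24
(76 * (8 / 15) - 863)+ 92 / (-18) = -37241/45 = -827.58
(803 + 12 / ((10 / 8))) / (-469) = -4063/2345 = -1.73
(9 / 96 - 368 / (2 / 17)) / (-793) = 100093/25376 = 3.94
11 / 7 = 1.57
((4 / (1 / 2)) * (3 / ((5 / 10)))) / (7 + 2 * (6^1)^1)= 48/19 = 2.53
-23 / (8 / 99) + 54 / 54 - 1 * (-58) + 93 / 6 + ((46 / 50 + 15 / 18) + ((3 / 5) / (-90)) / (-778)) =-3242263/15560 = -208.37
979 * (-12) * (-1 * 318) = 3735864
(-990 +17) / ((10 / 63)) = -61299/10 = -6129.90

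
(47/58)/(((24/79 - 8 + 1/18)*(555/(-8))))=89112/58290725 = 0.00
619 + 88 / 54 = 16757/27 = 620.63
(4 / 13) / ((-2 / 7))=-14/13 = -1.08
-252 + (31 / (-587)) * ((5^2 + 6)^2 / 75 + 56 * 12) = -12686491/44025 = -288.17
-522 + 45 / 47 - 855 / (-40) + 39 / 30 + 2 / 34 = -15925947/31960 = -498.31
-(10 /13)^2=-100/169 = -0.59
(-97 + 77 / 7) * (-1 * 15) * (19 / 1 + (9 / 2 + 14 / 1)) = 48375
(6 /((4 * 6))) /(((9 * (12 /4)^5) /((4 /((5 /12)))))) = 4/3645 = 0.00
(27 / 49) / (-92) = -0.01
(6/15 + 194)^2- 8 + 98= 947034/25 = 37881.36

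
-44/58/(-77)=2/203 = 0.01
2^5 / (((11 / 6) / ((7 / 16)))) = 84/11 = 7.64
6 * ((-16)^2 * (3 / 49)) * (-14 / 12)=-768/7 = -109.71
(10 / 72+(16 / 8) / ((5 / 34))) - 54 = -7247/180 = -40.26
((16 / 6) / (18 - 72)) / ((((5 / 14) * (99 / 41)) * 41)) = -56/40095 = 0.00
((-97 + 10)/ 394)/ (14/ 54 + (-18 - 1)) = 2349/199364 = 0.01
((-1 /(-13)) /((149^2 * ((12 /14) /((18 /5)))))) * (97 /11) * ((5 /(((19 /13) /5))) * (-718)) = -7312830/4640009 = -1.58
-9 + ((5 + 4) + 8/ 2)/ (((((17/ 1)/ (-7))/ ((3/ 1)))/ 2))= -699/17 = -41.12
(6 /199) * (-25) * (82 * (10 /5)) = -24600/199 = -123.62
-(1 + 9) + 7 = -3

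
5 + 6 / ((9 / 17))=16.33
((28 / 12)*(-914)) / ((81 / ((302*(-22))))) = 42508312/243 = 174931.33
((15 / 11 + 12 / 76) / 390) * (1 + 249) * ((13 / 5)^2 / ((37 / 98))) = 135044/7733 = 17.46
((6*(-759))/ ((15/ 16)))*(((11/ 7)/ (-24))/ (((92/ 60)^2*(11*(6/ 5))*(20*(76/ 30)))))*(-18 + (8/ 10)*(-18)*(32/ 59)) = -1884465/360962 = -5.22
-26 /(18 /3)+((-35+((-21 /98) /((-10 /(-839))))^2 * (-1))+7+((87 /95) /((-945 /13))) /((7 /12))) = -132419467/372400 = -355.58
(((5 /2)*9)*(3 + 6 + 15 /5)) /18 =15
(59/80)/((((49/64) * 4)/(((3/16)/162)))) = 59/211680 = 0.00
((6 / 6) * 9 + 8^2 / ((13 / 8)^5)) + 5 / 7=39927988/2599051 = 15.36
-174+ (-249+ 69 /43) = -18120/43 = -421.40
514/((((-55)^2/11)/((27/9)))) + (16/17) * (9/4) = 36114/4675 = 7.72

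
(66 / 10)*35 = 231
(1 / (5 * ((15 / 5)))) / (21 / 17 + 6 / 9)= 17/485 = 0.04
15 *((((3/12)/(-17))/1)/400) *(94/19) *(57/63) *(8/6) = -47/14280 = 0.00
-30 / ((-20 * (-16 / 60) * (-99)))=5/88 = 0.06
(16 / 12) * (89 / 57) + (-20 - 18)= -6142/171 = -35.92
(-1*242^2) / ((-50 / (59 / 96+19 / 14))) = 775973/336 = 2309.44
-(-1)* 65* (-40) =-2600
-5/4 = -1.25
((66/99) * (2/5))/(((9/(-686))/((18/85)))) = -5488/1275 = -4.30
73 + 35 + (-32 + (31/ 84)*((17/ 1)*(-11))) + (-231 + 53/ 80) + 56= -281147/1680 = -167.35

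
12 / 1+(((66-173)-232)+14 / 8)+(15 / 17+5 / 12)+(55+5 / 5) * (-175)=-1032643/102 = -10123.95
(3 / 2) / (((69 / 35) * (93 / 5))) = 175/4278 = 0.04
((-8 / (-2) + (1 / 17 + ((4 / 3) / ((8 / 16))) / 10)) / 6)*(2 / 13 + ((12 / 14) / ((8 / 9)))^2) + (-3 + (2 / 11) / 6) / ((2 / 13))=-635413211/34306272 = -18.52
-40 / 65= -8/13 = -0.62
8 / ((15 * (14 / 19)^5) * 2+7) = 19808792/33467413 = 0.59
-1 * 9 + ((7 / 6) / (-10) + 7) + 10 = 473/60 = 7.88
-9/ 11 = -0.82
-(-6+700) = -694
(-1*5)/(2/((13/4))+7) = -65/99 = -0.66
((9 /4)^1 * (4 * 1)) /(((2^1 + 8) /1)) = 9/10 = 0.90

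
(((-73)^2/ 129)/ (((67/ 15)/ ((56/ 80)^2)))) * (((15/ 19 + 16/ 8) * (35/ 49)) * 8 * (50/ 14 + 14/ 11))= 210698002/602129 = 349.92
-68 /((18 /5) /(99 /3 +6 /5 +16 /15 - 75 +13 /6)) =19159/27 = 709.59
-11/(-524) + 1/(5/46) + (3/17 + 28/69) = 30127967/3073260 = 9.80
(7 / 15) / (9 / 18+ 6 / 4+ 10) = 7/180 = 0.04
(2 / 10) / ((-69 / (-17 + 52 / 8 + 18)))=-1/46 = -0.02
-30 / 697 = -0.04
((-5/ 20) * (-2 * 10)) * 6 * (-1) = -30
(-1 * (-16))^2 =256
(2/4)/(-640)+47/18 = 30071/11520 = 2.61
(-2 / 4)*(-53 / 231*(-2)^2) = 0.46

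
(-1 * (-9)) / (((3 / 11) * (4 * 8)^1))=33/32 = 1.03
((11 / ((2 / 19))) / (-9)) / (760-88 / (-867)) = -60401/3954048 = -0.02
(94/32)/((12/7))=329/192 = 1.71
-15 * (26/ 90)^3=-2197/6075 = -0.36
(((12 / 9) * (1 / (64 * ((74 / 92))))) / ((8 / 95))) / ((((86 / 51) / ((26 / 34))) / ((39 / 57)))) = 19435/203648 = 0.10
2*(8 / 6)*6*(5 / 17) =80/17 = 4.71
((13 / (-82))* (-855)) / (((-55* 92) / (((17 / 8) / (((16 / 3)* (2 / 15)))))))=-0.08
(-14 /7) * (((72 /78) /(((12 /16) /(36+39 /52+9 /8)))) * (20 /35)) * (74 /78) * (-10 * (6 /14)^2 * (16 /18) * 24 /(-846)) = -19133440/8173347 = -2.34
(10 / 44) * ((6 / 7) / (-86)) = -15/6622 = 0.00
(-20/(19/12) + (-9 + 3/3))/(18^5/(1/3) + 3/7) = -2744/753937689 = 0.00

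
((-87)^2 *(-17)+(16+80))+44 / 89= -11443309/89 = -128576.51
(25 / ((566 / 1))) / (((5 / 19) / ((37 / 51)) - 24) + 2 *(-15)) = -17575/21342162 = 0.00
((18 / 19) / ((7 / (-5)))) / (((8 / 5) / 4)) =-1.69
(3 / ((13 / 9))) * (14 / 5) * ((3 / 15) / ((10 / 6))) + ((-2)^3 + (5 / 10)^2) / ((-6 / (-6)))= -45839/6500 = -7.05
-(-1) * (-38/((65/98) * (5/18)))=-67032/325 = -206.25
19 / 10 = 1.90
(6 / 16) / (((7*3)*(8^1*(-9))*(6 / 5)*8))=-5/193536 = 0.00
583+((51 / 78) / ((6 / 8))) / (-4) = 45457/78 = 582.78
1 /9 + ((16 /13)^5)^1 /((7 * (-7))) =8756173/163740213 = 0.05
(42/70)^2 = 9/25 = 0.36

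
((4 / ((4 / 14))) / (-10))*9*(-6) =378/5 = 75.60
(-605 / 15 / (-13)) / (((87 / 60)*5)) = 0.43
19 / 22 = 0.86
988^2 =976144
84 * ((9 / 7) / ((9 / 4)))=48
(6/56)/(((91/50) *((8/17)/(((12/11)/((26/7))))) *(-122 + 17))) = -255/728728 = 0.00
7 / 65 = 0.11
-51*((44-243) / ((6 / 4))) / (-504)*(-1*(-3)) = -3383/84 = -40.27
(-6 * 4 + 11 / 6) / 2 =-133/12 = -11.08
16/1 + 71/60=1031/60 = 17.18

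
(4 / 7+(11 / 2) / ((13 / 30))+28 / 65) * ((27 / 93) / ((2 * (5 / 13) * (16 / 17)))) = 30753/5600 = 5.49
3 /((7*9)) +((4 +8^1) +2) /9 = 101/63 = 1.60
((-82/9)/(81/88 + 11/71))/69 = -512336/4172499 = -0.12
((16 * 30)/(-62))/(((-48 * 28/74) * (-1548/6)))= -185/111972 = 0.00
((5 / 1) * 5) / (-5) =-5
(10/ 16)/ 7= 5/56 = 0.09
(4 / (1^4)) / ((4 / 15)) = 15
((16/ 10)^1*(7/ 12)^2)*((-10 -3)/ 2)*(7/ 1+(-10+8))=-637/36 = -17.69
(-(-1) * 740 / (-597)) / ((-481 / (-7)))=-140/7761 = -0.02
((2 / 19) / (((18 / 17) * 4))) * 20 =0.50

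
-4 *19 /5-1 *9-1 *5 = -146/5 = -29.20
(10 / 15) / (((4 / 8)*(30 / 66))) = 44/15 = 2.93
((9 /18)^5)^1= 1/32 = 0.03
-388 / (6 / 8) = -1552/3 = -517.33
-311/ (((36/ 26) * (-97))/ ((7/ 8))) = 28301/13968 = 2.03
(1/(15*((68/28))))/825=7/210375 = 0.00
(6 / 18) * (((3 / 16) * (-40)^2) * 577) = 57700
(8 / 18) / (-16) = -1/36 = -0.03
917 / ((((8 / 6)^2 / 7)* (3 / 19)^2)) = 2317259/16 = 144828.69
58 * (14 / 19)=812/19 = 42.74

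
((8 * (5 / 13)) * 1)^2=9.47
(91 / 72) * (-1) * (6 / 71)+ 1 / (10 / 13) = 1.19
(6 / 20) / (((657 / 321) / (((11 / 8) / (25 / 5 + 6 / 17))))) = 20009/531440 = 0.04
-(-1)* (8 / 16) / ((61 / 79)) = 79/122 = 0.65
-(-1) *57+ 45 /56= 3237/56 = 57.80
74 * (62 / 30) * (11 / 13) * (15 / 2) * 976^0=12617/13 = 970.54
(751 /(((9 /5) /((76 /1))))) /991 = 285380/8919 = 32.00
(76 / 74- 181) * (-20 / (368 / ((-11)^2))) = 4028695/3404 = 1183.52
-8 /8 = -1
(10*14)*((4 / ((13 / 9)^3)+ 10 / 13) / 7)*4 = 368480/2197 = 167.72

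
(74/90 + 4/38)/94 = 793/80370 = 0.01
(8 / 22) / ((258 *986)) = 1/699567 = 0.00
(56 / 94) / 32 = 7/376 = 0.02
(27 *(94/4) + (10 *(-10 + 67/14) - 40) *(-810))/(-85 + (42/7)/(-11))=-11591613/13174 = -879.89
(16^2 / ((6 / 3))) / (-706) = -64/353 = -0.18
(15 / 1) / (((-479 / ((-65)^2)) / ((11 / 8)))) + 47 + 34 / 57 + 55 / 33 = -9658623/72808 = -132.66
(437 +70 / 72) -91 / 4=3737/9 = 415.22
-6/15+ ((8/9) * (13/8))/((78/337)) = 1577/270 = 5.84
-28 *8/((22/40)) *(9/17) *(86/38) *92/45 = -3544576/3553 = -997.63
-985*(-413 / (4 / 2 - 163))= -58115/23 = -2526.74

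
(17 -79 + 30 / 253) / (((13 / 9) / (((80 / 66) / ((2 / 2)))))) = -51.93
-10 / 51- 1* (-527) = 26867/51 = 526.80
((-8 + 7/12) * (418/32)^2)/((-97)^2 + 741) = -3887609/31180800 = -0.12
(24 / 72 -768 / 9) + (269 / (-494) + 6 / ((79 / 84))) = -3089485/39026 = -79.16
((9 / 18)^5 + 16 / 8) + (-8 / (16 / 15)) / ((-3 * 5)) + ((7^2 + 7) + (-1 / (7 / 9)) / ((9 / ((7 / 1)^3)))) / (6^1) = 355/96 = 3.70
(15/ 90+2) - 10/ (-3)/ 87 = 1151/522 = 2.20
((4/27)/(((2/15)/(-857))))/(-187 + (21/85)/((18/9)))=1456900/285921 = 5.10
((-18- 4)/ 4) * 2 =-11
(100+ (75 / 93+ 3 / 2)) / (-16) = -6343/992 = -6.39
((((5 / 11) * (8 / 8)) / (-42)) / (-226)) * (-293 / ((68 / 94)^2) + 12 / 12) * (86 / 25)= -27781483/301750680 = -0.09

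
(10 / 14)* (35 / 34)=0.74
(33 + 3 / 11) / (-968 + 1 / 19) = -6954/202301 = -0.03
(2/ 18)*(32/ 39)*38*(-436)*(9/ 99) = -530176/3861 = -137.32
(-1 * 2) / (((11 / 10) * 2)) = -0.91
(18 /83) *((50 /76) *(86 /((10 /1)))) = 1935/1577 = 1.23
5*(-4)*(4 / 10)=-8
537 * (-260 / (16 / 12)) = -104715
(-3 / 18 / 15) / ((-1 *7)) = 1/630 = 0.00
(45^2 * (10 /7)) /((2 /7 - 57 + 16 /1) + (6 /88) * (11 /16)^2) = -2304000/32401 = -71.11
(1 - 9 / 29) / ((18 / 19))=190/261 = 0.73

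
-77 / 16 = -4.81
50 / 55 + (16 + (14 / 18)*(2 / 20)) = 16817/990 = 16.99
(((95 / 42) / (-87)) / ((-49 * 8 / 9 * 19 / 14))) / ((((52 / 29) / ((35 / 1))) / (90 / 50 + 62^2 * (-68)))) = -2244.08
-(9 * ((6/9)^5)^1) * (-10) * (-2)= -640/27 = -23.70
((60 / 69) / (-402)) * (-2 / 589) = 20/2722947 = 0.00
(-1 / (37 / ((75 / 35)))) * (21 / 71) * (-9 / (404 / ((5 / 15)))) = 135/1061308 = 0.00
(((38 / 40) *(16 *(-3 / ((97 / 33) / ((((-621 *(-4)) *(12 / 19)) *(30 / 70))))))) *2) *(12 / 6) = -141647616/3395 = -41722.42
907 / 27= 33.59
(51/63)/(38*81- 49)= 17/63609 = 0.00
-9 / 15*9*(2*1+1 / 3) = -63/5 = -12.60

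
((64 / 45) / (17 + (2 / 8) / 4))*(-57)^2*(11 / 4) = 1016576/1365 = 744.74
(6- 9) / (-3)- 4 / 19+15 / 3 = 5.79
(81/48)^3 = 19683/4096 = 4.81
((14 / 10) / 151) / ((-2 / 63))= -441/1510 = -0.29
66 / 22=3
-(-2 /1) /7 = 2/7 = 0.29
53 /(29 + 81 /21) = 371/230 = 1.61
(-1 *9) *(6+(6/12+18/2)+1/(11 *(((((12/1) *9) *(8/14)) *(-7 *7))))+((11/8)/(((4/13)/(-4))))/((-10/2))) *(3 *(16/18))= -3172549/6930 = -457.80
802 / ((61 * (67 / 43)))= 34486/4087 = 8.44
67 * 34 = 2278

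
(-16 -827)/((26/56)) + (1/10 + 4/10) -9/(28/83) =-670441/364 = -1841.87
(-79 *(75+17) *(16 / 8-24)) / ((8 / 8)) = 159896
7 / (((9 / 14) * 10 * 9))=49/405 = 0.12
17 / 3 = 5.67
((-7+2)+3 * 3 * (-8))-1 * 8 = -85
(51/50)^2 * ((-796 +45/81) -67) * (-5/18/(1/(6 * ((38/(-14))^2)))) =404900849/36750 = 11017.71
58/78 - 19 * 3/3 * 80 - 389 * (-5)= 425.74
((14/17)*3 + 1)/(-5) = -0.69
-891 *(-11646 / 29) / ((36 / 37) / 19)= 405263331/58 = 6987298.81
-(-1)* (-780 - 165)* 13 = -12285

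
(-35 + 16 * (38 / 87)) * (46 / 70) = -56051/3045 = -18.41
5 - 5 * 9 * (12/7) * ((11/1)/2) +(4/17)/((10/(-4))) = -249531/595 = -419.38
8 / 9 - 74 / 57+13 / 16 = 1103/2736 = 0.40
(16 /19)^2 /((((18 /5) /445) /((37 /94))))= 5268800/152703 = 34.50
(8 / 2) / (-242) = -2/121 = -0.02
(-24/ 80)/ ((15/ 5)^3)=-1/90 = -0.01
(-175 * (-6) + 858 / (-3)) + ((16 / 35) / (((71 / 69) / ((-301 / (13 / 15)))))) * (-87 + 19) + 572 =10917416/923 = 11828.19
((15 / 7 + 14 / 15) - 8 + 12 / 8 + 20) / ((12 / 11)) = 38291/2520 = 15.19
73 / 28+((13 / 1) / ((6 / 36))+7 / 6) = 6869/84 = 81.77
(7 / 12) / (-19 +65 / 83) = -0.03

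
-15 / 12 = -5/4 = -1.25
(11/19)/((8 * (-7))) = -0.01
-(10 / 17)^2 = -100/289 = -0.35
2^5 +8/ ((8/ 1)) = 33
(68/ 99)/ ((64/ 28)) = 0.30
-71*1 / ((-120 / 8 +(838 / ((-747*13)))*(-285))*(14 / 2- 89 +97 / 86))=1520394/16614425 = 0.09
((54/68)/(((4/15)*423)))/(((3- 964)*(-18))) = 5/12285424 = 0.00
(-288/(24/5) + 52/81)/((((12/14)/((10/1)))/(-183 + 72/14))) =9976600/81 = 123167.90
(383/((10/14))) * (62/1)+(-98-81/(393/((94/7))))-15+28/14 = 151903949/4585 = 33130.63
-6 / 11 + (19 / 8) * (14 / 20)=983/880 = 1.12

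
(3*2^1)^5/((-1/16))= -124416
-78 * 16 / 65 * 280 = -5376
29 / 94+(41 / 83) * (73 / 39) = 375215/304278 = 1.23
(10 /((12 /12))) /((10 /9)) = 9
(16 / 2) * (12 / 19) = 96/19 = 5.05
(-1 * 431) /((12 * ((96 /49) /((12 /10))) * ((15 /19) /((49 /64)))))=-19661789/921600 = -21.33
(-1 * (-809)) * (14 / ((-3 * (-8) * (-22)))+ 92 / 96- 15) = -500771/44 = -11381.16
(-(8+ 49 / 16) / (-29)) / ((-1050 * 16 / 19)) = -1121/2598400 = 0.00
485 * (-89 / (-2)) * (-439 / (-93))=101878.68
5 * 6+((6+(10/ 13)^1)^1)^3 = 747382/2197 = 340.18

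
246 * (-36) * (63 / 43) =-12975.07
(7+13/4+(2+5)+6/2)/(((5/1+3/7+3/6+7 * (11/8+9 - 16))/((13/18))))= -819/1873 = -0.44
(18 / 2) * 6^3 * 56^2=6096384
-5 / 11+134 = 1469/11 = 133.55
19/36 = 0.53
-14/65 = -0.22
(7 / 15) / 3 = 7/45 = 0.16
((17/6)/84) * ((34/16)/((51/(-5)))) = -85/12096 = -0.01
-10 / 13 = -0.77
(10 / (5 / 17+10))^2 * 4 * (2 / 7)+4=43548/8575 = 5.08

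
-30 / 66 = -5/11 = -0.45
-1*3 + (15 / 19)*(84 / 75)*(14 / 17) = -3669/1615 = -2.27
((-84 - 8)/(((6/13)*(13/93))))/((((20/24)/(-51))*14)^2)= -33381234/1225 = -27249.99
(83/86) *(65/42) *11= 59345/3612 = 16.43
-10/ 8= -5/4 = -1.25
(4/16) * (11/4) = 11/16 = 0.69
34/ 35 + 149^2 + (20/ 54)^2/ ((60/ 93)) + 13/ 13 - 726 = 547990351/25515 = 21477.18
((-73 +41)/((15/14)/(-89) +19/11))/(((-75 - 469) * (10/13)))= 89089/1998265 = 0.04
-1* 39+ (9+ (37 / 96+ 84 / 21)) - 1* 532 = -53531/96 = -557.61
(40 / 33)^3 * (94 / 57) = 6016000/2048409 = 2.94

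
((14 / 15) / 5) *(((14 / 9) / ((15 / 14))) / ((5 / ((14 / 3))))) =38416/151875 = 0.25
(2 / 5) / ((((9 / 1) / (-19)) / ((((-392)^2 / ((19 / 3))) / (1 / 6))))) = -122931.20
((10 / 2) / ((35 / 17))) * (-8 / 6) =-68/21 = -3.24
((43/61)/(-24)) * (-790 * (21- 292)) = -4602935/732 = -6288.16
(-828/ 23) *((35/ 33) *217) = -91140/11 = -8285.45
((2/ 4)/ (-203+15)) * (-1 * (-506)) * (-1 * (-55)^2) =765325/188 = 4070.88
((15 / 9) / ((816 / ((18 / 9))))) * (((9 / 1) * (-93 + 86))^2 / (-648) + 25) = 755/9792 = 0.08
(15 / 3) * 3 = 15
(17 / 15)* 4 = 68/15 = 4.53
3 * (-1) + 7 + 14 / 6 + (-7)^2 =166/3 = 55.33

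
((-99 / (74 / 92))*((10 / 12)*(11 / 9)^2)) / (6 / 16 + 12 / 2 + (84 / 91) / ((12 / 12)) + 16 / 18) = -15918760/850593 = -18.71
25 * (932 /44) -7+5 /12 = 522.96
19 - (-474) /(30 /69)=5546/5 = 1109.20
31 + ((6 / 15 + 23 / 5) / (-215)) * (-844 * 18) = 16525/43 = 384.30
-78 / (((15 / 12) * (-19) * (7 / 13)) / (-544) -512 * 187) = 735488/902801869 = 0.00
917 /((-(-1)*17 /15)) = 13755/17 = 809.12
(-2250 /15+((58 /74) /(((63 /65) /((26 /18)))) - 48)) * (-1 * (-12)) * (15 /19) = -1864.72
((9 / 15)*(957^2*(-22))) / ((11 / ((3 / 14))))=-8242641/35 = -235504.03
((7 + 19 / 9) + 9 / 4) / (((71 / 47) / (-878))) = -8438897/1278 = -6603.21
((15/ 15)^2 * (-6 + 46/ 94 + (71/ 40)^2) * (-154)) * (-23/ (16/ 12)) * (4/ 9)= -314304683/112800 = -2786.39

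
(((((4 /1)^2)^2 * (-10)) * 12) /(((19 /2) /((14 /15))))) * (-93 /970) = 2666496/9215 = 289.36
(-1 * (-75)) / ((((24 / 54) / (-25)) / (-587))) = 2476406.25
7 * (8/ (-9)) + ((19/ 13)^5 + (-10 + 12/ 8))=-53822863/6683274 = -8.05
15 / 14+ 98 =1387/14 = 99.07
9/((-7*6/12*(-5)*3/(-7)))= -6/5 = -1.20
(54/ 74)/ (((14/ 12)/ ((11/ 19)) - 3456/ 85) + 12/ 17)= -151470/7874747 = -0.02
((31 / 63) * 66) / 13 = 682/273 = 2.50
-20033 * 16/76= -80132/19 = -4217.47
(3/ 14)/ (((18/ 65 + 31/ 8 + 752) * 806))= 30/85324183 = 0.00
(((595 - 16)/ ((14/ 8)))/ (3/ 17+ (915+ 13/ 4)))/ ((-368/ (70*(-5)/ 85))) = 5790/1436419 = 0.00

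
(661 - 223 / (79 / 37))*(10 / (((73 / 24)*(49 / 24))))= 253255680/282583 = 896.22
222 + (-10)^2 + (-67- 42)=213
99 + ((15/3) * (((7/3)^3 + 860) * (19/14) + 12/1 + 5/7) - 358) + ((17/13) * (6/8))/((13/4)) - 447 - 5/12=674514007/127764 = 5279.37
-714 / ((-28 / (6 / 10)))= 153/10 = 15.30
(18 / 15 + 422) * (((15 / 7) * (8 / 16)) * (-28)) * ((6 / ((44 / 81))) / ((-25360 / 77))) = 2699487/6340 = 425.79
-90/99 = -10/11 = -0.91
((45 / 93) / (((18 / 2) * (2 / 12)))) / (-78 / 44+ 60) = 220/39711 = 0.01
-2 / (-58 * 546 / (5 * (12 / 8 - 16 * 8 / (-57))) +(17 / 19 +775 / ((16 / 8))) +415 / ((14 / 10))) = 162260/81626061 = 0.00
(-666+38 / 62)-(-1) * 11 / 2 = -659.89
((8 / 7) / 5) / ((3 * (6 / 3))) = 4/105 = 0.04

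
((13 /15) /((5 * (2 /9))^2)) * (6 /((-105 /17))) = -5967/8750 = -0.68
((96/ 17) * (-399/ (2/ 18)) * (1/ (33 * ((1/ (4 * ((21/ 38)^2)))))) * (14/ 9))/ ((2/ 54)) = -112021056/3553 = -31528.58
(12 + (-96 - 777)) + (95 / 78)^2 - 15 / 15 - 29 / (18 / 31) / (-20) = -5800211/6760 = -858.02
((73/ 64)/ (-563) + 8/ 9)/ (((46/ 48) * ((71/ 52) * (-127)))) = -0.01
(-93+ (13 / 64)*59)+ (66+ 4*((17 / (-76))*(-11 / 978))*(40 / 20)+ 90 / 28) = -49037741/4162368 = -11.78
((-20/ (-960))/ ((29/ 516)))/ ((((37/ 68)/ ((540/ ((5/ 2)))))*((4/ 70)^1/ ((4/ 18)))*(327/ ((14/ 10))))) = 286552/116957 = 2.45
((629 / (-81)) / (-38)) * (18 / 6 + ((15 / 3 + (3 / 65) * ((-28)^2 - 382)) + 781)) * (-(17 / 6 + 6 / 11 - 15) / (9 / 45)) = 649331167/67716 = 9589.04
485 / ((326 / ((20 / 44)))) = 2425/3586 = 0.68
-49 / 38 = -1.29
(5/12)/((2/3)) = 5/8 = 0.62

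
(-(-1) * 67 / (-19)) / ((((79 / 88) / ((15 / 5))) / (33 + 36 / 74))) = -394.61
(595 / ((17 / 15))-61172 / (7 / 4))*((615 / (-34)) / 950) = 29644599/45220 = 655.56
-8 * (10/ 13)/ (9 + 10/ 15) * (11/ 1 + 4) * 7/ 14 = -1800/377 = -4.77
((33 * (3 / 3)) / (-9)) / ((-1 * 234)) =11/702 = 0.02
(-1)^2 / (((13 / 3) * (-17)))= -3/221 = -0.01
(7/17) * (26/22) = 91/187 = 0.49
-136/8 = -17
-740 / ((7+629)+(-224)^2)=-185/12703 = -0.01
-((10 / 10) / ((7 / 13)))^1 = -13/7 = -1.86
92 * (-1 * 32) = -2944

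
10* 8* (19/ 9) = 1520/9 = 168.89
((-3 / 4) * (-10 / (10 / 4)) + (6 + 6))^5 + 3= 759378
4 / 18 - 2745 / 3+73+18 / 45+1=-37817/45 = -840.38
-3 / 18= -1/6 = -0.17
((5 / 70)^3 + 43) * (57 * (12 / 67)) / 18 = 2241867/91924 = 24.39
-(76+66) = -142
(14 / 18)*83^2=48223/9 = 5358.11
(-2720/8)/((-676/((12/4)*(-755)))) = -192525/169 = -1139.20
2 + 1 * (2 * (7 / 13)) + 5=105/13 = 8.08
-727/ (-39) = 727/39 = 18.64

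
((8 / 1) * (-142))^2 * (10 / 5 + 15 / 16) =3790832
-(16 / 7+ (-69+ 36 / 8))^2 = -758641/196 = -3870.62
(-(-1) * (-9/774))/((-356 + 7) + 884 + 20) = -1/47730 = 0.00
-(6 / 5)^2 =-36/25 = -1.44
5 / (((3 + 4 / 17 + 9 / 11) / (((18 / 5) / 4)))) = 1683/1516 = 1.11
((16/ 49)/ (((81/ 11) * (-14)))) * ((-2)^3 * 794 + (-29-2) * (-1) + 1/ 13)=7231136/361179 = 20.02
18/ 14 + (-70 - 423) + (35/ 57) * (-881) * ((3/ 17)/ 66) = -73592401/149226 = -493.16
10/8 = 5/4 = 1.25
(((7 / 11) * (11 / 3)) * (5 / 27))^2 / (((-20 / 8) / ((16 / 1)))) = -7840/6561 = -1.19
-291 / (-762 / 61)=5917/254 = 23.30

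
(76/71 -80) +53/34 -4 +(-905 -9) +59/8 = -9540087/9656 = -988.00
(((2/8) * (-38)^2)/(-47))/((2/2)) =-361/47 = -7.68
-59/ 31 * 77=-4543/31 = -146.55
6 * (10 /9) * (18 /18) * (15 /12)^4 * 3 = 3125/64 = 48.83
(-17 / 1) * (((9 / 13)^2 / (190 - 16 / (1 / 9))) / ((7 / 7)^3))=-1377/7774 = -0.18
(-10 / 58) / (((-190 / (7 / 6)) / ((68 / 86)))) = 119/142158 = 0.00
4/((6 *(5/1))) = 2/15 = 0.13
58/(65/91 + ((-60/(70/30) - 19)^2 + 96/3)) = 1421/49786 = 0.03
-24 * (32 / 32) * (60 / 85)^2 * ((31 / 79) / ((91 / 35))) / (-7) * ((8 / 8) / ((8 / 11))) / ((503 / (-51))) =-2209680/61473139 = -0.04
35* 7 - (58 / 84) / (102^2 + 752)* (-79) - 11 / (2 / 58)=-34670557/468552 = -74.00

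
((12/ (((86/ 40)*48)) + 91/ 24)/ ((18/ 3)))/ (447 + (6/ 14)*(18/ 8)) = 763/524772 = 0.00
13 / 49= 0.27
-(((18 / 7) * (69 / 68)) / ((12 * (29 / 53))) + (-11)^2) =-3351539/27608 = -121.40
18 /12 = 3/2 = 1.50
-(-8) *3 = 24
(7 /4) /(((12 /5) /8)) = 35/6 = 5.83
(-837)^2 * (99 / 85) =69356331/85 = 815956.84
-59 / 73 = -0.81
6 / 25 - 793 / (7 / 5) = -99083/175 = -566.19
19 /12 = 1.58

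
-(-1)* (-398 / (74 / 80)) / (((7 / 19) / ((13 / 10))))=-393224/259 = -1518.24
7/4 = 1.75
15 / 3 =5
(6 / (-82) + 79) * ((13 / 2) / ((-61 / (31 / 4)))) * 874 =-142473799/2501 = -56966.73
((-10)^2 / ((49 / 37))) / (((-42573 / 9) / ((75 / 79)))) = -832500/54933361 = -0.02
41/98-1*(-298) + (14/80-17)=551923/1960 = 281.59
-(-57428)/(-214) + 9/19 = -544603/2033 = -267.88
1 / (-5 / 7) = -7/5 = -1.40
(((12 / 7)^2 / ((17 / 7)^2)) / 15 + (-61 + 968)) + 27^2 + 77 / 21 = 7108099/4335 = 1639.70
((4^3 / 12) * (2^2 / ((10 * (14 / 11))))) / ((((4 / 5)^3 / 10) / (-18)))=-4125/7 = -589.29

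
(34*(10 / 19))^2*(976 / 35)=22565120/2527 = 8929.61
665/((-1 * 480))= -133/96 = -1.39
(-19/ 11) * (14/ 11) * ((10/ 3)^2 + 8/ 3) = -32984/1089 = -30.29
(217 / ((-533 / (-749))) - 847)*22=-6356196/533 = -11925.32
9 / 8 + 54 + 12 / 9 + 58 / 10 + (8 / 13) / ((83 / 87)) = 8144729/129480 = 62.90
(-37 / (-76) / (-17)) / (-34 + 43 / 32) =296/337535 = 0.00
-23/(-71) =0.32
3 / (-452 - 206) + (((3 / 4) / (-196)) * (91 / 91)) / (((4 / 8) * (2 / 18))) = -0.07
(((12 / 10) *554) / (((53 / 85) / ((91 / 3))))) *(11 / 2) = 9427418/53 = 177875.81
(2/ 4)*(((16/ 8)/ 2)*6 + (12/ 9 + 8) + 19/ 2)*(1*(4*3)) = 149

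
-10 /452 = -5/226 = -0.02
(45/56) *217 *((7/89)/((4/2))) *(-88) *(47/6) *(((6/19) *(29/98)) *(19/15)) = -1394349/2492 = -559.53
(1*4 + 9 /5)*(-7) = -203/5 = -40.60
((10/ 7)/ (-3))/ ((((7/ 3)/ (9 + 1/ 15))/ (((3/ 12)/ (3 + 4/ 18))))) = -0.14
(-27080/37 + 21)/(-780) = 26303/28860 = 0.91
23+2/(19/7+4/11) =5605/237 = 23.65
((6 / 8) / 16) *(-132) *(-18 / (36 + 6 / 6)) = 3.01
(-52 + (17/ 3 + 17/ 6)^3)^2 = 20223009/64 = 315984.52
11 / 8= 1.38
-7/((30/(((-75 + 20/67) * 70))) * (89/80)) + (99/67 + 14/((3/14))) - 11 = 20618002/17889 = 1152.55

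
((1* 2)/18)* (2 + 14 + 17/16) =91/48 = 1.90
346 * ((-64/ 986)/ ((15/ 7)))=-77504/7395 = -10.48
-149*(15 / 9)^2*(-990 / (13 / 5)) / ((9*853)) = 2048750/99801 = 20.53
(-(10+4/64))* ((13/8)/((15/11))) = -23023/1920 = -11.99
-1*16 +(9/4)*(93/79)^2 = -12.88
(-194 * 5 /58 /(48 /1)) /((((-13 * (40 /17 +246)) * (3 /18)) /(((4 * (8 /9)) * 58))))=32980/246987 = 0.13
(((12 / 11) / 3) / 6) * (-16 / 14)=-16/231 = -0.07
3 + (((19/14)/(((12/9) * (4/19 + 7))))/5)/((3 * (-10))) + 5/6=4410317/1150800 = 3.83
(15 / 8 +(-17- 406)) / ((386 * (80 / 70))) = -23583/24704 = -0.95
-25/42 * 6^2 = -150/7 = -21.43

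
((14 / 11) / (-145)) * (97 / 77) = -194/17545 = -0.01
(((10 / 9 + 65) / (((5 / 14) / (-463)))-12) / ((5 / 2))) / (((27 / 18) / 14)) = -43202096/135 = -320015.53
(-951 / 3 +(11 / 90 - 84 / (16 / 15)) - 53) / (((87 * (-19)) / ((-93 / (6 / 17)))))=-42556831/595080 = -71.51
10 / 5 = 2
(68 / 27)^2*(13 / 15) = 60112/10935 = 5.50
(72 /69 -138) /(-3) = 1050/23 = 45.65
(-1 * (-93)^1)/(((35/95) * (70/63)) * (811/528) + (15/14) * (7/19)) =4198392/46205 = 90.86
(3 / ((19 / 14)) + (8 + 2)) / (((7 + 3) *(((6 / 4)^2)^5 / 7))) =831488/5609655 = 0.15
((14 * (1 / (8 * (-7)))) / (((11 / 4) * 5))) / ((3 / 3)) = -1/55 = -0.02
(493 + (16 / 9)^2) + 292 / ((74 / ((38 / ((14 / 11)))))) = 12880585/20979 = 613.98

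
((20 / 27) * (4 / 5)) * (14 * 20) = 4480/27 = 165.93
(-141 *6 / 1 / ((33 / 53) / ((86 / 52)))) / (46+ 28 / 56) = -214226/4433 = -48.33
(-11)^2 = 121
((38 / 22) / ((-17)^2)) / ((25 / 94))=1786/79475 = 0.02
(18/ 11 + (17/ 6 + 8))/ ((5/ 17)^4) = 68737783/41250 = 1666.37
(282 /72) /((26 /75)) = 1175/104 = 11.30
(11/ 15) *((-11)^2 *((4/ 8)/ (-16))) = -1331/480 = -2.77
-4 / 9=-0.44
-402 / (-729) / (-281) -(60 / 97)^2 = -247079606/642474747 = -0.38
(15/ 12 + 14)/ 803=61/3212 = 0.02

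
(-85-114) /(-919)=0.22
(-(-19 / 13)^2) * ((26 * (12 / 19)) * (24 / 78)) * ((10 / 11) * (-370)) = 6748800/1859 = 3630.34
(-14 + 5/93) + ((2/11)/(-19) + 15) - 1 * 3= -38015/19437 = -1.96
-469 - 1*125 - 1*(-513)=-81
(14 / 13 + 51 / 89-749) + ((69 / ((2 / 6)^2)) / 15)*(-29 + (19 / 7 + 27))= -5813289/8099 = -717.78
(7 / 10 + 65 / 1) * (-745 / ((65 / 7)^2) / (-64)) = 4796757/540800 = 8.87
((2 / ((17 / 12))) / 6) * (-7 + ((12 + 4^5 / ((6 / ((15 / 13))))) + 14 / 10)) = 52864/1105 = 47.84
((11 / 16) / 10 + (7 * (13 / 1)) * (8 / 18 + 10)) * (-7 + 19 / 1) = 1368739/120 = 11406.16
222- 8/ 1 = 214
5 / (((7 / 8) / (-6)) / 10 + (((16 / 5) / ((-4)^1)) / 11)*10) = -26400/3917 = -6.74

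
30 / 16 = 15/8 = 1.88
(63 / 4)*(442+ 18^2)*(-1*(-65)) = 1568385/2 = 784192.50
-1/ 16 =-0.06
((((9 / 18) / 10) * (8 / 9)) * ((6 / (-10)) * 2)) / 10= -2/375 = -0.01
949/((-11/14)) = -1207.82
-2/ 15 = -0.13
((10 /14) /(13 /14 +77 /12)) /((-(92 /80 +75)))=-1200/939691 = 0.00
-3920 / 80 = -49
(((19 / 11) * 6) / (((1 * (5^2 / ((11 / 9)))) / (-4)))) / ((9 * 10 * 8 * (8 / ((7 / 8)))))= -133/432000 = 0.00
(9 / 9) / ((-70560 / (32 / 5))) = -1/11025 = 0.00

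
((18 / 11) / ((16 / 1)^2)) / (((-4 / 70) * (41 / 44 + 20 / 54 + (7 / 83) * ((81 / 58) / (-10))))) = -14622525/168683392 = -0.09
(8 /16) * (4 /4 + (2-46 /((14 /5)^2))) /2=-281/392 = -0.72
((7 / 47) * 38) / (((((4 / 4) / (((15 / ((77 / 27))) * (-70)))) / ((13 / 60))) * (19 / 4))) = -49140/517 = -95.05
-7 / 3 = -2.33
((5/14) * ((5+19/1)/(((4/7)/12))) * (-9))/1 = -1620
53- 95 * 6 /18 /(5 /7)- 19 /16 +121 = 6167/48 = 128.48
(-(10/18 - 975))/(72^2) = 4385/23328 = 0.19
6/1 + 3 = 9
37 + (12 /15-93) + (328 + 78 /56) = 38387/140 = 274.19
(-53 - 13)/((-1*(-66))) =-1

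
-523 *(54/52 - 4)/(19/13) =1059.76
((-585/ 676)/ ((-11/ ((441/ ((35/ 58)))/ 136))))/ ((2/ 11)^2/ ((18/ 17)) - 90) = -1627857/346443136 = 0.00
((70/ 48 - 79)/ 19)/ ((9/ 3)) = -1861/1368 = -1.36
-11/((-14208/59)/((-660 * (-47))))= 1677665/1184 = 1416.95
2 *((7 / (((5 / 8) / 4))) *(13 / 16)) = 364/5 = 72.80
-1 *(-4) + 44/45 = 224/45 = 4.98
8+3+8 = 19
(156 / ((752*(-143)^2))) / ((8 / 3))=9/2365792 = 0.00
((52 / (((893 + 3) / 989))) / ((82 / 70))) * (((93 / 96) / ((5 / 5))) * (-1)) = -1992835/41984 = -47.47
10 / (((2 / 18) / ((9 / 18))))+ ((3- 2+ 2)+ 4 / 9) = 436/9 = 48.44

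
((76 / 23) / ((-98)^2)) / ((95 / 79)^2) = 6241/26230925 = 0.00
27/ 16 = 1.69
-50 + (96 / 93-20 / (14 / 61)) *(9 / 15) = -110308/1085 = -101.67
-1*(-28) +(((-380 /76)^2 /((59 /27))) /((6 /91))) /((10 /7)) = 35273/236 = 149.46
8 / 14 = 4/7 = 0.57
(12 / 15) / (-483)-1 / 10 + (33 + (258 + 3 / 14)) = 291.11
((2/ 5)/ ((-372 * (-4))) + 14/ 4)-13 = -35339/3720 = -9.50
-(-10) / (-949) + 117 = 111023/949 = 116.99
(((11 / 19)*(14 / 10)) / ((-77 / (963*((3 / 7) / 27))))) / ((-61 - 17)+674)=-107/396340 = 0.00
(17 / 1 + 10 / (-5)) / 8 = 15/8 = 1.88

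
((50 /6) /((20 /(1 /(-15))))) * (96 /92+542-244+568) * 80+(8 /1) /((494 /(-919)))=-1941.65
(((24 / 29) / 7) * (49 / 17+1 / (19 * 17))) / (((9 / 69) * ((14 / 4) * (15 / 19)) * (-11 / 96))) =-8.26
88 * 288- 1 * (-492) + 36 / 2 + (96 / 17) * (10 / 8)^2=25862.82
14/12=7/6 = 1.17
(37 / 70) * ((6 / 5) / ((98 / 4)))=0.03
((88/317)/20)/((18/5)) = 11/2853 = 0.00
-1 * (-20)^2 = -400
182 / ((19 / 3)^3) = 4914/6859 = 0.72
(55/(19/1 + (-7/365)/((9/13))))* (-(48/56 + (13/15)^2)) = -4.66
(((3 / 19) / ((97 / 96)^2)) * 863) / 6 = 3976704/178771 = 22.24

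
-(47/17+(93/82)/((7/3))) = -3.25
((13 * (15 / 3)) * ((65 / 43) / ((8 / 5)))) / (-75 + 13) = -21125/21328 = -0.99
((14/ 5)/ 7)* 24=48/5 = 9.60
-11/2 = -5.50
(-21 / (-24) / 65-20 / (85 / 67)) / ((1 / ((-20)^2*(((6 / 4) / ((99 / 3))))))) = -696205/2431 = -286.39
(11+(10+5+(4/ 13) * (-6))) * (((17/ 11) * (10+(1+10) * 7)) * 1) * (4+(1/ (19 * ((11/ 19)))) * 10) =25077924/1573 = 15942.74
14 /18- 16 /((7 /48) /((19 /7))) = -297.02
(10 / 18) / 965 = 1/1737 = 0.00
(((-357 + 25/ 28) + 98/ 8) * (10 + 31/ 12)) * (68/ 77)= -6178769/1617 = -3821.13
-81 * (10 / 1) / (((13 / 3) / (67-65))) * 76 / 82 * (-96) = 17729280/533 = 33263.19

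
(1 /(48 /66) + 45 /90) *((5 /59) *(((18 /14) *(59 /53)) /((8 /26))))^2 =5133375/17618048 = 0.29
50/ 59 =0.85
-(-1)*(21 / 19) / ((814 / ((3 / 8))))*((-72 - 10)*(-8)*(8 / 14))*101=149076/7733 = 19.28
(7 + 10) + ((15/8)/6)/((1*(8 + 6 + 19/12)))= 17.02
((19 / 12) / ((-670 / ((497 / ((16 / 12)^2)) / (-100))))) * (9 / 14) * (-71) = -2586033/8576000 = -0.30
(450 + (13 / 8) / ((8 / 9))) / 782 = 1701/2944 = 0.58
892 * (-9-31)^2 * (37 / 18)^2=488459200/81 = 6030360.49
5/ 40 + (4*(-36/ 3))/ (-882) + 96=113107/1176 = 96.18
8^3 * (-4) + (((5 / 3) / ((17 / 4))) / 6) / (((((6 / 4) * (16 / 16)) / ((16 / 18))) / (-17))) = -497824/243 = -2048.66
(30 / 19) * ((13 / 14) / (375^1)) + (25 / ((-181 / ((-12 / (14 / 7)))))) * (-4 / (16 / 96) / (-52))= 3023089/7823725 = 0.39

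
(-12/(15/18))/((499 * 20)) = -18/12475 = 0.00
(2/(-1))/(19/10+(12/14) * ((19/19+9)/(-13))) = -1820/1129 = -1.61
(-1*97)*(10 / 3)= -970/3 = -323.33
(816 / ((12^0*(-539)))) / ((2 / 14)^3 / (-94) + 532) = -178976/62893391 = 0.00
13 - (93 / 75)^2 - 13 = -961/625 = -1.54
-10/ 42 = -5/21 = -0.24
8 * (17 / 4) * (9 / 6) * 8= 408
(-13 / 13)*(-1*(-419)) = -419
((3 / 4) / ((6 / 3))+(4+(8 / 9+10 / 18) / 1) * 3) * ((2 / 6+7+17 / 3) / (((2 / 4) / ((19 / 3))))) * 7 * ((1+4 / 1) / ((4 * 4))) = 3466645/576 = 6018.48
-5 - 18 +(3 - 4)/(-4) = -91/4 = -22.75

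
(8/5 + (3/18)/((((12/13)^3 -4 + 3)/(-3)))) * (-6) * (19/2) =-1053873/4690 = -224.71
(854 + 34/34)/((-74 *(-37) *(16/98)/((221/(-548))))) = -9258795/12003392 = -0.77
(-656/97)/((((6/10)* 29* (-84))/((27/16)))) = 615/78764 = 0.01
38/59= 0.64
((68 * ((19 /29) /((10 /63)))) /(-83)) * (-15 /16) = 61047/19256 = 3.17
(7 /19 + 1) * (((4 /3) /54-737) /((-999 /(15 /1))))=7760350/512487 = 15.14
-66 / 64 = -33/32 = -1.03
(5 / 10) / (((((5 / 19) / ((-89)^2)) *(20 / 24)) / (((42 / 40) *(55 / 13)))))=104295807/1300 = 80227.54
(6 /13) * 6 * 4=144/13 = 11.08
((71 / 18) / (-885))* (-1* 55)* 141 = 36707/1062 = 34.56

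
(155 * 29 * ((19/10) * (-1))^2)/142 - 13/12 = 964387/8520 = 113.19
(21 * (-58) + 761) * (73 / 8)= -33361/8 = -4170.12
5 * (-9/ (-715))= 9/143 = 0.06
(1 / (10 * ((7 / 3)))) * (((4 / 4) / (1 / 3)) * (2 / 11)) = 9/385 = 0.02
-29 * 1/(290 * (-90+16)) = 1/740 = 0.00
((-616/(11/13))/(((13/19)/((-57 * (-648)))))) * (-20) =785998080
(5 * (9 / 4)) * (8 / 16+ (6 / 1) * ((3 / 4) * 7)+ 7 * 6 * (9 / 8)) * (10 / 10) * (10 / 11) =810.51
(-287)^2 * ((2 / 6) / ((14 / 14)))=82369/3 = 27456.33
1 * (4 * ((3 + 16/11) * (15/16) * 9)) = 6615/44 = 150.34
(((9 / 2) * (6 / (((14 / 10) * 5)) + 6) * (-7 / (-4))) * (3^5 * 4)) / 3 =17496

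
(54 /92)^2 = 729/2116 = 0.34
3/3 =1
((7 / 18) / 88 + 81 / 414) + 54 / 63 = 269615/255024 = 1.06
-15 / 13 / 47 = -15/611 = -0.02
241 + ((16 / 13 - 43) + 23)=2889/13 = 222.23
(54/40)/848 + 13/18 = 110483/152640 = 0.72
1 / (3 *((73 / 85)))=85/219 = 0.39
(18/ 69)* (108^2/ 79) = 69984/1817 = 38.52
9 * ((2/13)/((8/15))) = 135/52 = 2.60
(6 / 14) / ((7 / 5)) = 15/49 = 0.31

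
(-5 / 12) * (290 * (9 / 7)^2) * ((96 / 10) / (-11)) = 93960/539 = 174.32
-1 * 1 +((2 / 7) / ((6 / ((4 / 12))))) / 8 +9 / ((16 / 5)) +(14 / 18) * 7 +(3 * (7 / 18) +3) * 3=2213/112 = 19.76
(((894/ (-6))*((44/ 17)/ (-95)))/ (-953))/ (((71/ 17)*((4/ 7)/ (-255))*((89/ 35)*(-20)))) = -0.01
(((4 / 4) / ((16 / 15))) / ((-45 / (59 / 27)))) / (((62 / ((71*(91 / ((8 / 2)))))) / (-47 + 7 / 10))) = 176495137/3214080 = 54.91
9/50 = 0.18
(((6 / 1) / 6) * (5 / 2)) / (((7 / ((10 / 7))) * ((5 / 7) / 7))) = 5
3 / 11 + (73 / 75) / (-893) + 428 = 315518422/736725 = 428.27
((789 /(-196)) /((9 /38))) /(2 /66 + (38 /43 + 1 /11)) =-16.91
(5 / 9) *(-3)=-5/3 = -1.67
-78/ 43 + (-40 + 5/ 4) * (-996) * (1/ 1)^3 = 1659507/43 = 38593.19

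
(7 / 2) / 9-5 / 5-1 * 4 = -83/18 = -4.61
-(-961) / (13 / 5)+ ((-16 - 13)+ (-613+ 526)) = 3297/13 = 253.62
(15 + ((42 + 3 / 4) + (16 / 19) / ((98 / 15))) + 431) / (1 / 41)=20044.03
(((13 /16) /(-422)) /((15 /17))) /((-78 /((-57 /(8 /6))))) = -323/270080 = 0.00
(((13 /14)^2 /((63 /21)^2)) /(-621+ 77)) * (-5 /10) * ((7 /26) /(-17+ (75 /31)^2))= -961/451842048 = 0.00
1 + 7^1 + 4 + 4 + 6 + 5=27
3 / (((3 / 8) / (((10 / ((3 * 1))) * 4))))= 320/3 = 106.67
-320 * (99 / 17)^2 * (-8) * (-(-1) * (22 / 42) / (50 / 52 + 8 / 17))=797322240/25109 = 31754.44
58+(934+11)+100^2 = 11003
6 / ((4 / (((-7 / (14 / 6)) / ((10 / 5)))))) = -9/4 = -2.25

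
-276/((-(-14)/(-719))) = 99222/7 = 14174.57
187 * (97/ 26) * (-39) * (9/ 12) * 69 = -11264319/8 = -1408039.88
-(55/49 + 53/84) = -1031/588 = -1.75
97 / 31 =3.13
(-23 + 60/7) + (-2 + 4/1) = -87/7 = -12.43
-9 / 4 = -2.25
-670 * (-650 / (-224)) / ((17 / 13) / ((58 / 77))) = -41045875/36652 = -1119.88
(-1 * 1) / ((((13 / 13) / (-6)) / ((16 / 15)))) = 32/5 = 6.40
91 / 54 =1.69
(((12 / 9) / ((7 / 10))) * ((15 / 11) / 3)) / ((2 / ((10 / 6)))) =500/693 = 0.72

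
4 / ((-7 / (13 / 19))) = -0.39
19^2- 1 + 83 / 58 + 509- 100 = 44685/58 = 770.43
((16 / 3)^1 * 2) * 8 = 256/3 = 85.33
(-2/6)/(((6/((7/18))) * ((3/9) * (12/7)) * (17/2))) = -49/11016 = 0.00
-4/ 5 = -0.80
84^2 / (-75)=-2352/25 = -94.08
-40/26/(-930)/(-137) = -2/165633 = 0.00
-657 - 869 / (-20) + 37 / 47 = -575997/940 = -612.76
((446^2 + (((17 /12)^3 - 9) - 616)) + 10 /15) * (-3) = -342652913/576 = -594883.53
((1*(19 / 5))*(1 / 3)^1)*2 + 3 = 83/15 = 5.53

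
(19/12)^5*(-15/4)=-12380495/331776 = -37.32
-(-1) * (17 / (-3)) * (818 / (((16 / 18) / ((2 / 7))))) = -20859/14 = -1489.93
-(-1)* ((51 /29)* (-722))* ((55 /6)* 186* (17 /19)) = -56172930/29 = -1936997.59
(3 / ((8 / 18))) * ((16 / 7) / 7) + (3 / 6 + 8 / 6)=1187/294 = 4.04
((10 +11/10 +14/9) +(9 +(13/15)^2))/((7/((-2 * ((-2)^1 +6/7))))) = 26888/3675 = 7.32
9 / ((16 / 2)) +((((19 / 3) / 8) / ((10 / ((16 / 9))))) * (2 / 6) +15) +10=84797/3240 = 26.17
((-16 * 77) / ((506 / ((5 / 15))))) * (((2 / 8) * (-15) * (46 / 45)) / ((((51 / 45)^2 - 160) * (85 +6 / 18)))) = -525/2285504 = 0.00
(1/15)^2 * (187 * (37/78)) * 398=1376881/8775 = 156.91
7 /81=0.09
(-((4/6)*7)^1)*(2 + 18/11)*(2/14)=-80/33 = -2.42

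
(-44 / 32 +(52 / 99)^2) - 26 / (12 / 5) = -935599/78408 = -11.93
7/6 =1.17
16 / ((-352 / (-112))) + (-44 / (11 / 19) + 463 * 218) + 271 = 1112475/11 = 101134.09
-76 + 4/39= -2960/39 = -75.90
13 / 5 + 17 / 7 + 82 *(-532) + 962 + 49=-1491279/35 = -42607.97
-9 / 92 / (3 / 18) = -27/46 = -0.59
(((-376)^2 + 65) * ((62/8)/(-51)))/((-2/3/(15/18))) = 7307785/272 = 26866.86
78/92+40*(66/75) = 8291/230 = 36.05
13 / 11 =1.18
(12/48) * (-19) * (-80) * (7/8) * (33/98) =3135/28 = 111.96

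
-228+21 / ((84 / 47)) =-865/4 = -216.25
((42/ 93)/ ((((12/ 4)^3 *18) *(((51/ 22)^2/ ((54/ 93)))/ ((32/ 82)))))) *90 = 1084160/307446003 = 0.00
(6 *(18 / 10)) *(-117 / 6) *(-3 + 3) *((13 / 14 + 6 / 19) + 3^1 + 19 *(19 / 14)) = 0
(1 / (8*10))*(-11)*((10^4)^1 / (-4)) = 1375/4 = 343.75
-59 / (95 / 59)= -3481/95 = -36.64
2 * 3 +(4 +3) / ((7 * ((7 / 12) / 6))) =114/7 = 16.29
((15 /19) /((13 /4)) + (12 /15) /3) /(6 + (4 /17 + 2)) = 8024/129675 = 0.06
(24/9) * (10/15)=16/9 = 1.78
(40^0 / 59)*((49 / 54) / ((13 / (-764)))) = -18718/20709 = -0.90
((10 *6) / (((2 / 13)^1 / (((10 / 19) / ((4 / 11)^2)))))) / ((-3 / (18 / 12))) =-776.15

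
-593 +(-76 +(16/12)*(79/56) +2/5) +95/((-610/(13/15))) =-854240/1281 = -666.85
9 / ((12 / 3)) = 9/4 = 2.25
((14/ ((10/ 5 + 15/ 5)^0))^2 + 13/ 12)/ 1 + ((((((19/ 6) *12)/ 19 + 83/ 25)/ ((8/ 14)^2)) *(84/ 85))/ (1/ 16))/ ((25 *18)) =42001859/212500 = 197.66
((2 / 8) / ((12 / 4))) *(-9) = -3/4 = -0.75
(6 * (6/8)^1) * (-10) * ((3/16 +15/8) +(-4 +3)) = -765/16 = -47.81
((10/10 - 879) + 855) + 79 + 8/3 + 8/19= 3368/57 = 59.09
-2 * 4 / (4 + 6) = -4/5 = -0.80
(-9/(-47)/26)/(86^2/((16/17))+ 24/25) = 450/480197731 = 0.00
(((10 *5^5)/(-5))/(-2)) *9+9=28134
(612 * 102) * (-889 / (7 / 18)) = -142701264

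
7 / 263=0.03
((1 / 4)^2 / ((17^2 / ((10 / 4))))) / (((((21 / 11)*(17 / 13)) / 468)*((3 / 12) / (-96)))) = -1338480/34391 = -38.92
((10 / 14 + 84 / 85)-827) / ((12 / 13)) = -531973/595 = -894.07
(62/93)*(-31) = -62/3 = -20.67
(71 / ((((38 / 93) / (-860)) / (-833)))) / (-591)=-788376190/3743 = -210626.82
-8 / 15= -0.53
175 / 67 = 2.61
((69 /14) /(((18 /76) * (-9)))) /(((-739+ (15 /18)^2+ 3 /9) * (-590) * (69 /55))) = -418/98749539 = 0.00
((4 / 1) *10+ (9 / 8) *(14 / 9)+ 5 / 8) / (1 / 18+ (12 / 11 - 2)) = -49.65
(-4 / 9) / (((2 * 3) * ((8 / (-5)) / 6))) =5/18 = 0.28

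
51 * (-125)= -6375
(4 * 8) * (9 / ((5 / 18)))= 5184/5 = 1036.80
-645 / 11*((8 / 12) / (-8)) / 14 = 215/616 = 0.35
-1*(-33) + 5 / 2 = 71/2 = 35.50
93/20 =4.65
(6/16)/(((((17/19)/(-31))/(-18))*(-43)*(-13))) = 15903/38012 = 0.42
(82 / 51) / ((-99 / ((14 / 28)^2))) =-41/10098 = 0.00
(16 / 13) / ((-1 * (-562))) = 8/3653 = 0.00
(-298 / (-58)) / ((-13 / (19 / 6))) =-2831/2262 = -1.25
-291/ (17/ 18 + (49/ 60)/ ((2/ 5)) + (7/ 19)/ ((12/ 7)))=-398088/4379 = -90.91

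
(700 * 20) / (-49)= -2000/7 = -285.71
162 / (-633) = -0.26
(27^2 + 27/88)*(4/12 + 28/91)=534825/1144 = 467.50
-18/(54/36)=-12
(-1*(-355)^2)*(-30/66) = 630125/11 = 57284.09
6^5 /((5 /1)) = 7776/5 = 1555.20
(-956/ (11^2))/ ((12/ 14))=-3346/363 = -9.22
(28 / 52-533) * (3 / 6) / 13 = -3461/169 = -20.48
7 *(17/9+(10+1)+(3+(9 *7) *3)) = 12908/9 = 1434.22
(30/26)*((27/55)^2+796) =7225887/7865 = 918.74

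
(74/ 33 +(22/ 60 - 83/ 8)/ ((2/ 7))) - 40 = -192157/2640 = -72.79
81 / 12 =27/4 = 6.75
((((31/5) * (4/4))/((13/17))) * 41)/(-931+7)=-21607/60060 = -0.36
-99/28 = -3.54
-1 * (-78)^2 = -6084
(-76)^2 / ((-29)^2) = 5776/841 = 6.87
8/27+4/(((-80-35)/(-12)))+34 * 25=2641466/3105 = 850.71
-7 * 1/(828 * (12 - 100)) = 7/72864 = 0.00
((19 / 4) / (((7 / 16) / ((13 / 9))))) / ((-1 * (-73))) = 0.21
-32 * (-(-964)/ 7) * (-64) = 1974272/7 = 282038.86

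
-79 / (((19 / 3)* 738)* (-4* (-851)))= -79/15910296 = 0.00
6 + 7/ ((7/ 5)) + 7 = 18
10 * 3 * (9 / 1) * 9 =2430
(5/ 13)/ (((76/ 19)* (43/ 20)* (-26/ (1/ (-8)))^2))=25/24184576 = 0.00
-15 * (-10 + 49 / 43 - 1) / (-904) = -795/4859 = -0.16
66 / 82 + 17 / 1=730/41 = 17.80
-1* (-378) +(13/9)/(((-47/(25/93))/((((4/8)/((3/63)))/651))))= 921948479/2439018 = 378.00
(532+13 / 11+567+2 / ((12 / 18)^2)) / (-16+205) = 8101/1386 = 5.84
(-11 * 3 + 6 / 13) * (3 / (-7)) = 1269/91 = 13.95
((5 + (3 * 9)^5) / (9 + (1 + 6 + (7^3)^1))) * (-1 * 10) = -399691.14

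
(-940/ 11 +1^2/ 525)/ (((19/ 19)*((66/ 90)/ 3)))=-349.58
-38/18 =-19/9 = -2.11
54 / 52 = 27/26 = 1.04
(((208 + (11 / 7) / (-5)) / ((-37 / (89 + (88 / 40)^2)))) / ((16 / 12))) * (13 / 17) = -19560879/64750 = -302.10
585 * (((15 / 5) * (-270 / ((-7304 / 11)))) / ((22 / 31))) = 7344675/7304 = 1005.57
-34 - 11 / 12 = -419/12 = -34.92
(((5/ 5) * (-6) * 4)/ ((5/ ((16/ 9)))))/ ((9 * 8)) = -16/135 = -0.12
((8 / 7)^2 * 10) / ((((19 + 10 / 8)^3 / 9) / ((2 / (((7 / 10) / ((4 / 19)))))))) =3276800/384822333 = 0.01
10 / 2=5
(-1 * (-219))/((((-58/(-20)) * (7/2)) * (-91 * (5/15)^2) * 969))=-13140/5966779 = 0.00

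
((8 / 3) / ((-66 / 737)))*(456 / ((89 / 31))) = -4729.65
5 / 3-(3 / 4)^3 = 239/192 = 1.24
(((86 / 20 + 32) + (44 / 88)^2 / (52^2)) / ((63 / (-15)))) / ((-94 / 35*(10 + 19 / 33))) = 107970995/354829696 = 0.30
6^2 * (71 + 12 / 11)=2595.27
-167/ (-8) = 167/8 = 20.88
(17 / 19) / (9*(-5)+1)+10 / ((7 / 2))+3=34157/5852 = 5.84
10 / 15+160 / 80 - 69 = -199/3 = -66.33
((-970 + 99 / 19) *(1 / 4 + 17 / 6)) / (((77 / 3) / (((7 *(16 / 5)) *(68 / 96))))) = -11530199/6270 = -1838.95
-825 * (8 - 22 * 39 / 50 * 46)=644622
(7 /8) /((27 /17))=119/216 = 0.55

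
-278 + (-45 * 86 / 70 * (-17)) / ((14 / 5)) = 57.66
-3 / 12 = -1/4 = -0.25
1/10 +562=5621/10 = 562.10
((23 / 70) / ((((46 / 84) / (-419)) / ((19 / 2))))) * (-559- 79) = 7618677/5 = 1523735.40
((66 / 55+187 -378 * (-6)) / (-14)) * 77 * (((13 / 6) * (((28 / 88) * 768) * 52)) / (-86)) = 929819072/215 = 4324739.87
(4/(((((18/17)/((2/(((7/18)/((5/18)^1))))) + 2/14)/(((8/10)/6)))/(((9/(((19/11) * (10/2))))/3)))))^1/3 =5236/74955 = 0.07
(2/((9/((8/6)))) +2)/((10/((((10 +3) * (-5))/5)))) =-403/135 = -2.99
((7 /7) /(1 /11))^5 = 161051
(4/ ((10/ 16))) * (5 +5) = 64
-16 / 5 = -3.20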